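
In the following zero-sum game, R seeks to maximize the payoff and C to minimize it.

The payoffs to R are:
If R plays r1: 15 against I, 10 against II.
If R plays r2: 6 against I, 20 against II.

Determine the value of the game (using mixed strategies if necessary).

240/19

Row minima are 10 and 6, so R's maximin is 10; column maxima are 15 and 20, so C's minimax is 15. These differ, so the equilibrium is in mixed strategies.
Let R play r1 with probability p. C is indifferent when 15p + 6(1−p) = 10p + 20(1−p), giving p = 14/19.
Let C play I with probability q. R is indifferent when 15q + 10(1−q) = 6q + 20(1−q), giving q = 10/19.
The value is 15·(10/19) + (10)·(9/19) = 240/19.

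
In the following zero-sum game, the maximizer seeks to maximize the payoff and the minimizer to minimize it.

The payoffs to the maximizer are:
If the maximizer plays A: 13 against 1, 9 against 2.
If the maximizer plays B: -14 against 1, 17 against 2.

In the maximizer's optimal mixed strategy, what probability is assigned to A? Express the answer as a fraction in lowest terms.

31/35

Row minima are 9 and -14, so the maximizer's maximin is 9; column maxima are 13 and 17, so the minimizer's minimax is 13. These differ, so the equilibrium is in mixed strategies.
Let the maximizer play A with probability p. The minimizer is indifferent when 13p − 14(1−p) = 9p + 17(1−p), giving p = 31/35.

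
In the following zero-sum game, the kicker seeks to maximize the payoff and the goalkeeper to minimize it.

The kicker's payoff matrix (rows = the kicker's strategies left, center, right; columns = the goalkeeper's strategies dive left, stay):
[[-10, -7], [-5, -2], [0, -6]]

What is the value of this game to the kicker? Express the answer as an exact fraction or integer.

Row left is strictly dominated by row center, so the kicker never plays it.
The remaining 2×2 game on (center, right) × (dive left, stay) has no saddle point. Let the kicker play center with probability p; indifference gives −5p = −2p − 6(1−p), so p = 2/3.
Similarly the goalkeeper's optimal q on dive left is 4/9, and the value is -5·(4/9) + (-2)·(5/9) = -10/3.

-10/3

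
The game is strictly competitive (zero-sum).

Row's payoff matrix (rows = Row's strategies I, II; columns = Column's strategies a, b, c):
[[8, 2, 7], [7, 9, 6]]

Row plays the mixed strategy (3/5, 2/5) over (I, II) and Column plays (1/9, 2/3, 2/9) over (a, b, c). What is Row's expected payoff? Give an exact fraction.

248/45

Against (1/9, 2/3, 2/9), each row's expected payoff is I: 34/9; II: 73/9.
Taking the (3/5, 2/5)-weighted average: (3/5)·(34/9) + (2/5)·(73/9) = 248/45.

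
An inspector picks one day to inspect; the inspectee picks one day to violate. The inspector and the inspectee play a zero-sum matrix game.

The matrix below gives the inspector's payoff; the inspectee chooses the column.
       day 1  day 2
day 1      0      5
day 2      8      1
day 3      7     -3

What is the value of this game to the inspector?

10/3

Row day 3 is strictly dominated by row day 2, so the inspector never plays it.
The remaining 2×2 game on (day 1, day 2) × (day 1, day 2) has no saddle point. Let the inspector play day 1 with probability p; indifference gives 8(1−p) = 5p + (1−p), so p = 7/12.
Similarly the inspectee's optimal q on day 1 is 1/3, and the value is 0·(1/3) + (5)·(2/3) = 10/3.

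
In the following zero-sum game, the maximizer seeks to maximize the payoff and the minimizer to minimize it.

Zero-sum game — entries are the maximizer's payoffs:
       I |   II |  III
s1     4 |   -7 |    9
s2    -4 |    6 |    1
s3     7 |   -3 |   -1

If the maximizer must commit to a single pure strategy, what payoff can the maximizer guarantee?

-3

The worst-case payoff for each row is s1: -7, s2: -4, s3: -3.
The best of these is -3.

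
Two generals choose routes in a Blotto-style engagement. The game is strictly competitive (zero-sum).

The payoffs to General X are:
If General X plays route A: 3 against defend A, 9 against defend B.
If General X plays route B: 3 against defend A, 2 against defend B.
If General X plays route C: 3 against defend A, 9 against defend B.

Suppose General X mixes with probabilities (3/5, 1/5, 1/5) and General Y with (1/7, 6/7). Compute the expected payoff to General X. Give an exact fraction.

243/35

Against (1/7, 6/7), each row's expected payoff is route A: 57/7; route B: 15/7; route C: 57/7.
Taking the (3/5, 1/5, 1/5)-weighted average: (3/5)·(57/7) + (1/5)·(15/7) + (1/5)·(57/7) = 243/35.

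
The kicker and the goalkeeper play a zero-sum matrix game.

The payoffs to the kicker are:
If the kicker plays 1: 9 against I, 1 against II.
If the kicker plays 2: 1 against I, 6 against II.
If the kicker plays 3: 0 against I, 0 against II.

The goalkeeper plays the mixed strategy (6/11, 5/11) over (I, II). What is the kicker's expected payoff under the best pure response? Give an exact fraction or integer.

59/11

1: (9)·(6/11) + (1)·(5/11) = 59/11.
2: (1)·(6/11) + (6)·(5/11) = 36/11.
3: (0)·(6/11) + (0)·(5/11) = 0.
The best pure response is 1 with expected payoff 59/11.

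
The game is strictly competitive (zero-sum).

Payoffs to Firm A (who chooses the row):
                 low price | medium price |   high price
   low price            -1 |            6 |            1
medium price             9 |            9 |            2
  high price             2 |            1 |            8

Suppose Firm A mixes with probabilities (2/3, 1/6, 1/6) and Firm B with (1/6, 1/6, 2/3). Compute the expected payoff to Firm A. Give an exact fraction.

97/36

Against (1/6, 1/6, 2/3), each row's expected payoff is low price: 3/2; medium price: 13/3; high price: 35/6.
Taking the (2/3, 1/6, 1/6)-weighted average: (2/3)·(3/2) + (1/6)·(13/3) + (1/6)·(35/6) = 97/36.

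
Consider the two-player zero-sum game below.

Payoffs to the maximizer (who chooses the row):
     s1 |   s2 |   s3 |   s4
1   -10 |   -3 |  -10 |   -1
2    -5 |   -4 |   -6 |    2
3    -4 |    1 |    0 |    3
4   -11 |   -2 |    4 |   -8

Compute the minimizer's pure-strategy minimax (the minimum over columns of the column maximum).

The worst case (largest entry) in each column is s1: -4, s2: 1, s3: 4, s4: 3.
The best (smallest) of these is -4.

-4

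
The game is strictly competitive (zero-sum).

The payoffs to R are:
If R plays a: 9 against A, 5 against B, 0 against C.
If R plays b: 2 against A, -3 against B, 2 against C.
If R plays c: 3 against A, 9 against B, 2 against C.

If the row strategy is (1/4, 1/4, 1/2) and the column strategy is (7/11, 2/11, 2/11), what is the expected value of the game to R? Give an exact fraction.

171/44

Against (7/11, 2/11, 2/11), each row's expected payoff is a: 73/11; b: 12/11; c: 43/11.
Taking the (1/4, 1/4, 1/2)-weighted average: (1/4)·(73/11) + (1/4)·(12/11) + (1/2)·(43/11) = 171/44.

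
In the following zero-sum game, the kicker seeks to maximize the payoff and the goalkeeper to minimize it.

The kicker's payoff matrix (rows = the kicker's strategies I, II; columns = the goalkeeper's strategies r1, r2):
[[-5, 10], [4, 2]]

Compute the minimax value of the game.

Row minima are -5 and 2, so the kicker's maximin is 2; column maxima are 4 and 10, so the goalkeeper's minimax is 4. These differ, so the equilibrium is in mixed strategies.
Let the kicker play I with probability p. The goalkeeper is indifferent when −5p + 4(1−p) = 10p + 2(1−p), giving p = 2/17.
Let the goalkeeper play r1 with probability q. The kicker is indifferent when −5q + 10(1−q) = 4q + 2(1−q), giving q = 8/17.
The value is -5·(8/17) + (10)·(9/17) = 50/17.

50/17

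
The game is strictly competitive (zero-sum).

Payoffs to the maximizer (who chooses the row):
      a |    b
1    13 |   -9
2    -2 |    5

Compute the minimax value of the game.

47/29

Row minima are -9 and -2, so the maximizer's maximin is -2; column maxima are 13 and 5, so the minimizer's minimax is 5. These differ, so the equilibrium is in mixed strategies.
Let the maximizer play 1 with probability p. The minimizer is indifferent when 13p − 2(1−p) = −9p + 5(1−p), giving p = 7/29.
Let the minimizer play a with probability q. The maximizer is indifferent when 13q − 9(1−q) = −2q + 5(1−q), giving q = 14/29.
The value is 13·(14/29) + (-9)·(15/29) = 47/29.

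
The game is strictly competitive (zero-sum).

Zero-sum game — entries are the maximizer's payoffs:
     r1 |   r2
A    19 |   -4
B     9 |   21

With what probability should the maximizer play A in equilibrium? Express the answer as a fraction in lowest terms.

Row minima are -4 and 9, so the maximizer's maximin is 9; column maxima are 19 and 21, so the minimizer's minimax is 19. These differ, so the equilibrium is in mixed strategies.
Let the maximizer play A with probability p. The minimizer is indifferent when 19p + 9(1−p) = −4p + 21(1−p), giving p = 12/35.

12/35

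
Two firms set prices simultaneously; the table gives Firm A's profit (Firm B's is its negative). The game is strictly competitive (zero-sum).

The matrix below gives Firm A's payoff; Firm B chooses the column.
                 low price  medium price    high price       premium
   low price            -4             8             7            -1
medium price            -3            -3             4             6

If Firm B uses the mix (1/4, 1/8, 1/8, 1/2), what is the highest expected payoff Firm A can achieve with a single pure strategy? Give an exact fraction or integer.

19/8

low price: (-4)·(1/4) + (8)·(1/8) + (7)·(1/8) + (-1)·(1/2) = 3/8.
medium price: (-3)·(1/4) + (-3)·(1/8) + (4)·(1/8) + (6)·(1/2) = 19/8.
The best pure response is medium price with expected payoff 19/8.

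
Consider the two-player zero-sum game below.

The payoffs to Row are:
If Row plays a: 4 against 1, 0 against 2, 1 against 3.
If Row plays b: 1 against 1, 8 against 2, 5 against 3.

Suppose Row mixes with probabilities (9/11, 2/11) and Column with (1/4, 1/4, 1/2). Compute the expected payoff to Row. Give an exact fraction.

23/11

Against (1/4, 1/4, 1/2), each row's expected payoff is a: 3/2; b: 19/4.
Taking the (9/11, 2/11)-weighted average: (9/11)·(3/2) + (2/11)·(19/4) = 23/11.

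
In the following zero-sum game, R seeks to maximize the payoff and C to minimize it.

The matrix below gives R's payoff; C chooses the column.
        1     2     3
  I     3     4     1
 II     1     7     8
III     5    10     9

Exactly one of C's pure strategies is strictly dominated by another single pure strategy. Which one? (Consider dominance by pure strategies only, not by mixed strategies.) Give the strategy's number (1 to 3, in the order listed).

2

C prefers columns that give R less. Compare 2 with 1: 3 < 4, 1 < 7, 5 < 10.
So 1 strictly dominates 2 for C; 2 is strictly dominated.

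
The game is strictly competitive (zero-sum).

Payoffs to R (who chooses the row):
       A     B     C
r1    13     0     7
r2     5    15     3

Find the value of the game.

105/19

Column A is strictly dominated by C for C (it gives R more in every row).
The remaining 2×2 game on (r1, r2) × (B, C) has no saddle point. Let R play r1 with probability p; indifference gives 15(1−p) = 7p + 3(1−p), so p = 12/19.
Similarly C's optimal q on B is 4/19, and the value is 0·(4/19) + (7)·(15/19) = 105/19.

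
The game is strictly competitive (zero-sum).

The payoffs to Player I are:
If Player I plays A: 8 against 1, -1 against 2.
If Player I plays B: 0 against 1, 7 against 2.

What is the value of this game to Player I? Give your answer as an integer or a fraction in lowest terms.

Row minima are -1 and 0, so Player I's maximin is 0; column maxima are 8 and 7, so Player II's minimax is 7. These differ, so the equilibrium is in mixed strategies.
Let Player I play A with probability p. Player II is indifferent when 8p = −p + 7(1−p), giving p = 7/16.
Let Player II play 1 with probability q. Player I is indifferent when 8q − (1−q) = 7(1−q), giving q = 1/2.
The value is 8·(1/2) + (-1)·(1/2) = 7/2.

7/2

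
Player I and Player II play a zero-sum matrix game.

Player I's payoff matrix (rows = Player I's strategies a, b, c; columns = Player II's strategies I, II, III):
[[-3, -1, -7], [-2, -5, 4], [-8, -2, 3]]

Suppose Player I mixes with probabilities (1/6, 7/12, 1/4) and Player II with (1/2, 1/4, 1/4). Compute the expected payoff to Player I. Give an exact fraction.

Against (1/2, 1/4, 1/4), each row's expected payoff is a: -7/2; b: -5/4; c: -15/4.
Taking the (1/6, 7/12, 1/4)-weighted average: (1/6)·(-7/2) + (7/12)·(-5/4) + (1/4)·(-15/4) = -9/4.

-9/4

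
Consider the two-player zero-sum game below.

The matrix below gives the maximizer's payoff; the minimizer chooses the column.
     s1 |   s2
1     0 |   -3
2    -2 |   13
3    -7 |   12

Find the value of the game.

-1/3

Row 3 is strictly dominated by row 2, so the maximizer never plays it.
The remaining 2×2 game on (1, 2) × (s1, s2) has no saddle point. Let the maximizer play 1 with probability p; indifference gives −2(1−p) = −3p + 13(1−p), so p = 5/6.
Similarly the minimizer's optimal q on s1 is 8/9, and the value is 0·(8/9) + (-3)·(1/9) = -1/3.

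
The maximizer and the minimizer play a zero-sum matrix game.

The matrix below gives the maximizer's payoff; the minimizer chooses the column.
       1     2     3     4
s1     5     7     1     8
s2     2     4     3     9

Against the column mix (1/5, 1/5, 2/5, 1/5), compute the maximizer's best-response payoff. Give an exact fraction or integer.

s1: (5)·(1/5) + (7)·(1/5) + (1)·(2/5) + (8)·(1/5) = 22/5.
s2: (2)·(1/5) + (4)·(1/5) + (3)·(2/5) + (9)·(1/5) = 21/5.
The best pure response is s1 with expected payoff 22/5.

22/5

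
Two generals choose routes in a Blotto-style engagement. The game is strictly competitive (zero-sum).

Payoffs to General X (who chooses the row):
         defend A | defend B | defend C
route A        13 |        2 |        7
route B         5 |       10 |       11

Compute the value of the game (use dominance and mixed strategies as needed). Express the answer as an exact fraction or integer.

15/2

Column defend C is strictly dominated by defend B for General Y (it gives General X more in every row).
The remaining 2×2 game on (route A, route B) × (defend A, defend B) has no saddle point. Let General X play route A with probability p; indifference gives 13p + 5(1−p) = 2p + 10(1−p), so p = 5/16.
Similarly General Y's optimal q on defend A is 1/2, and the value is 13·(1/2) + (2)·(1/2) = 15/2.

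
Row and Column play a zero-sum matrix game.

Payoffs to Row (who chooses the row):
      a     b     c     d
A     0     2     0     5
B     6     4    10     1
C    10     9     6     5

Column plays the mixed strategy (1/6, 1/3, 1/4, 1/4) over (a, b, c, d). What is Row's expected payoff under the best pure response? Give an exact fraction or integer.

A: (0)·(1/6) + (2)·(1/3) + (0)·(1/4) + (5)·(1/4) = 23/12.
B: (6)·(1/6) + (4)·(1/3) + (10)·(1/4) + (1)·(1/4) = 61/12.
C: (10)·(1/6) + (9)·(1/3) + (6)·(1/4) + (5)·(1/4) = 89/12.
The best pure response is C with expected payoff 89/12.

89/12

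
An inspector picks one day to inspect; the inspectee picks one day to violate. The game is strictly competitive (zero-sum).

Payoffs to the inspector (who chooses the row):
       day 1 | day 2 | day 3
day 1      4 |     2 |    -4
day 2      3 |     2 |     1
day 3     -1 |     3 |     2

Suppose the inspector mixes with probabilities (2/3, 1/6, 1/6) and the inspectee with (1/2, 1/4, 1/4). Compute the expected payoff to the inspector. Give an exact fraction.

3/2

Against (1/2, 1/4, 1/4), each row's expected payoff is day 1: 3/2; day 2: 9/4; day 3: 3/4.
Taking the (2/3, 1/6, 1/6)-weighted average: (2/3)·(3/2) + (1/6)·(9/4) + (1/6)·(3/4) = 3/2.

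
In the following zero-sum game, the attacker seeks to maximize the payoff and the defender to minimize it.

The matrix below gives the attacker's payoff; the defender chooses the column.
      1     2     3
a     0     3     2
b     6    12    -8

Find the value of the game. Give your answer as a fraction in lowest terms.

Column 2 is strictly dominated by 1 for the defender (it gives the attacker more in every row).
The remaining 2×2 game on (a, b) × (1, 3) has no saddle point. Let the attacker play a with probability p; indifference gives 6(1−p) = 2p − 8(1−p), so p = 7/8.
Similarly the defender's optimal q on 1 is 5/8, and the value is 0·(5/8) + (2)·(3/8) = 3/4.

3/4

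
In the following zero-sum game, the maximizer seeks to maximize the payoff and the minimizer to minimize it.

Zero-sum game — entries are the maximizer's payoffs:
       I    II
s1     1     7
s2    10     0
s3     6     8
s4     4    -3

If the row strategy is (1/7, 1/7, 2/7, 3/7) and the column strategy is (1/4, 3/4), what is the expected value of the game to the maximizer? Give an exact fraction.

Against (1/4, 3/4), each row's expected payoff is s1: 11/2; s2: 5/2; s3: 15/2; s4: -5/4.
Taking the (1/7, 1/7, 2/7, 3/7)-weighted average: (1/7)·(11/2) + (1/7)·(5/2) + (2/7)·(15/2) + (3/7)·(-5/4) = 11/4.

11/4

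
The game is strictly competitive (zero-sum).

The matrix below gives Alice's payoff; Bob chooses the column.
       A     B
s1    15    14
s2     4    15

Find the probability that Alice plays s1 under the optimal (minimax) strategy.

Row minima are 14 and 4, so Alice's maximin is 14; column maxima are 15 and 15, so Bob's minimax is 15. These differ, so the equilibrium is in mixed strategies.
Let Alice play s1 with probability p. Bob is indifferent when 15p + 4(1−p) = 14p + 15(1−p), giving p = 11/12.

11/12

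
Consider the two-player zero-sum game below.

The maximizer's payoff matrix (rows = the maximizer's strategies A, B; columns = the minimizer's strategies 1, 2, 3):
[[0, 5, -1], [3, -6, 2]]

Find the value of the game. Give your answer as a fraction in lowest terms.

Column 1 is strictly dominated by 3 for the minimizer (it gives the maximizer more in every row).
The remaining 2×2 game on (A, B) × (2, 3) has no saddle point. Let the maximizer play A with probability p; indifference gives 5p − 6(1−p) = −p + 2(1−p), so p = 4/7.
Similarly the minimizer's optimal q on 2 is 3/14, and the value is 5·(3/14) + (-1)·(11/14) = 2/7.

2/7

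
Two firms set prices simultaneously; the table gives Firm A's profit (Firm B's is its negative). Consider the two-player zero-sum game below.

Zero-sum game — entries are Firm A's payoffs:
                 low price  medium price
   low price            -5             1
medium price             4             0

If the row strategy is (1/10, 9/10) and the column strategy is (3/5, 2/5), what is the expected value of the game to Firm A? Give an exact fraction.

19/10

Against (3/5, 2/5), each row's expected payoff is low price: -13/5; medium price: 12/5.
Taking the (1/10, 9/10)-weighted average: (1/10)·(-13/5) + (9/10)·(12/5) = 19/10.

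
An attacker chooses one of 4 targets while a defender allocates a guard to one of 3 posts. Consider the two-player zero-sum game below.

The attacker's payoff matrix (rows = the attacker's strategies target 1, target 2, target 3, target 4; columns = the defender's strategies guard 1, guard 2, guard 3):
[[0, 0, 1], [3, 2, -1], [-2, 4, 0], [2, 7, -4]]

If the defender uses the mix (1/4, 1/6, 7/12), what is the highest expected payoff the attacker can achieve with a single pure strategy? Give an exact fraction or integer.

target 1: (0)·(1/4) + (0)·(1/6) + (1)·(7/12) = 7/12.
target 2: (3)·(1/4) + (2)·(1/6) + (-1)·(7/12) = 1/2.
target 3: (-2)·(1/4) + (4)·(1/6) + (0)·(7/12) = 1/6.
target 4: (2)·(1/4) + (7)·(1/6) + (-4)·(7/12) = -2/3.
The best pure response is target 1 with expected payoff 7/12.

7/12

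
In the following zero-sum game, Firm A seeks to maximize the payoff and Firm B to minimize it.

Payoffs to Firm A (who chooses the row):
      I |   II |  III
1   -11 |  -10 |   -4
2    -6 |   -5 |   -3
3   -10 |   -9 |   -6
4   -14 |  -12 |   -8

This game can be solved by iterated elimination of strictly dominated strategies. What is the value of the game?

Row 4 is strictly dominated by row 1 (-11>-14, -10>-12, -4>-8); eliminate 4.
Row 3 is strictly dominated by row 2 (-6>-10, -5>-9, -3>-6); eliminate 3.
Column II is strictly dominated by I for Firm B (-11<-10, -6<-5); eliminate II.
Column III is strictly dominated by I for Firm B (-11<-4, -6<-3); eliminate III.
Row 1 is strictly dominated by row 2 (-6>-11); eliminate 1.
Only (2, I) remains, with payoff -6.

-6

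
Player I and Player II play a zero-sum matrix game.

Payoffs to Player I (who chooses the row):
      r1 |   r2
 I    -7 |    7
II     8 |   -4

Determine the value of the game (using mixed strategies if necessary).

Row minima are -7 and -4, so Player I's maximin is -4; column maxima are 8 and 7, so Player II's minimax is 7. These differ, so the equilibrium is in mixed strategies.
Let Player I play I with probability p. Player II is indifferent when −7p + 8(1−p) = 7p − 4(1−p), giving p = 6/13.
Let Player II play r1 with probability q. Player I is indifferent when −7q + 7(1−q) = 8q − 4(1−q), giving q = 11/26.
The value is -7·(11/26) + (7)·(15/26) = 14/13.

14/13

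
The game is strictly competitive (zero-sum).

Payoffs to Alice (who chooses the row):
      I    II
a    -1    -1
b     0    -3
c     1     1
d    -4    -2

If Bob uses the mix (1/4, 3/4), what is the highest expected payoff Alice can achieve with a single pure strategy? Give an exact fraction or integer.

1

a: (-1)·(1/4) + (-1)·(3/4) = -1.
b: (0)·(1/4) + (-3)·(3/4) = -9/4.
c: (1)·(1/4) + (1)·(3/4) = 1.
d: (-4)·(1/4) + (-2)·(3/4) = -5/2.
The best pure response is c with expected payoff 1.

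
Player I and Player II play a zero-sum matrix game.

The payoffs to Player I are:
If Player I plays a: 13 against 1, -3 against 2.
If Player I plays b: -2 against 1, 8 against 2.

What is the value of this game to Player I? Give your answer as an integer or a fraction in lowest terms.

49/13

Row minima are -3 and -2, so Player I's maximin is -2; column maxima are 13 and 8, so Player II's minimax is 8. These differ, so the equilibrium is in mixed strategies.
Let Player I play a with probability p. Player II is indifferent when 13p − 2(1−p) = −3p + 8(1−p), giving p = 5/13.
Let Player II play 1 with probability q. Player I is indifferent when 13q − 3(1−q) = −2q + 8(1−q), giving q = 11/26.
The value is 13·(11/26) + (-3)·(15/26) = 49/13.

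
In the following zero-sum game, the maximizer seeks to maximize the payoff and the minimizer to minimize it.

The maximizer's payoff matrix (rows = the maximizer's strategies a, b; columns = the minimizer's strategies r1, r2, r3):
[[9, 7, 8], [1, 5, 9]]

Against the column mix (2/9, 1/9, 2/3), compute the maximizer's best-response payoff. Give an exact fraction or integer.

73/9

a: (9)·(2/9) + (7)·(1/9) + (8)·(2/3) = 73/9.
b: (1)·(2/9) + (5)·(1/9) + (9)·(2/3) = 61/9.
The best pure response is a with expected payoff 73/9.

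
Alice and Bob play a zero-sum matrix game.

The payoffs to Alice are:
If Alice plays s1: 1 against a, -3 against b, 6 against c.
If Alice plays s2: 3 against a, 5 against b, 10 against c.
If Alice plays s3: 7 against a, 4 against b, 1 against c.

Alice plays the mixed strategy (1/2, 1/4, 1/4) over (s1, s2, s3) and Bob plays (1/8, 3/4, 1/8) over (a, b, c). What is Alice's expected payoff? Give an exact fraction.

53/32

Against (1/8, 3/4, 1/8), each row's expected payoff is s1: -11/8; s2: 43/8; s3: 4.
Taking the (1/2, 1/4, 1/4)-weighted average: (1/2)·(-11/8) + (1/4)·(43/8) + (1/4)·(4) = 53/32.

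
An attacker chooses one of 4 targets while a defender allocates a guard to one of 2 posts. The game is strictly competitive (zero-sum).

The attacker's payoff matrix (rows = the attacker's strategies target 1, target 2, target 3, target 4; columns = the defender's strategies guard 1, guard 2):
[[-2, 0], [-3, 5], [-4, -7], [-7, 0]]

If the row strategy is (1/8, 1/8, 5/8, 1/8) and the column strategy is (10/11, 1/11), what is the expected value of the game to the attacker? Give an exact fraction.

Against (10/11, 1/11), each row's expected payoff is target 1: -20/11; target 2: -25/11; target 3: -47/11; target 4: -70/11.
Taking the (1/8, 1/8, 5/8, 1/8)-weighted average: (1/8)·(-20/11) + (1/8)·(-25/11) + (5/8)·(-47/11) + (1/8)·(-70/11) = -175/44.

-175/44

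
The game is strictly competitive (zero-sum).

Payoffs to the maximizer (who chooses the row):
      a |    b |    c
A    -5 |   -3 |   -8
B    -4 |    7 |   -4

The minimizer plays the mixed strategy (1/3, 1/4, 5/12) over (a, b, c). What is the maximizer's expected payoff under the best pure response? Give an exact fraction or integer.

A: (-5)·(1/3) + (-3)·(1/4) + (-8)·(5/12) = -23/4.
B: (-4)·(1/3) + (7)·(1/4) + (-4)·(5/12) = -5/4.
The best pure response is B with expected payoff -5/4.

-5/4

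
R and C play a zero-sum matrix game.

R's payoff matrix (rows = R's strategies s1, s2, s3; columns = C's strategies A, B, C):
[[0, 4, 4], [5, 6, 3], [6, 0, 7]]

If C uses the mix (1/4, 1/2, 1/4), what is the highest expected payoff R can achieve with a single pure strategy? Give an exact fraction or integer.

s1: (0)·(1/4) + (4)·(1/2) + (4)·(1/4) = 3.
s2: (5)·(1/4) + (6)·(1/2) + (3)·(1/4) = 5.
s3: (6)·(1/4) + (0)·(1/2) + (7)·(1/4) = 13/4.
The best pure response is s2 with expected payoff 5.

5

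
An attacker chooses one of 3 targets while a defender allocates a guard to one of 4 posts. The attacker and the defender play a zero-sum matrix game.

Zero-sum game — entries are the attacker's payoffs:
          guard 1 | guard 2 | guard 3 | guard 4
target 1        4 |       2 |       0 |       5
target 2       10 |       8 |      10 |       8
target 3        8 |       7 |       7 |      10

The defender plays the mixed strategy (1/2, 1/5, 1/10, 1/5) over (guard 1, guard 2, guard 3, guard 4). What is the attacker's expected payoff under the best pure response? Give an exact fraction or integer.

46/5

target 1: (4)·(1/2) + (2)·(1/5) + (0)·(1/10) + (5)·(1/5) = 17/5.
target 2: (10)·(1/2) + (8)·(1/5) + (10)·(1/10) + (8)·(1/5) = 46/5.
target 3: (8)·(1/2) + (7)·(1/5) + (7)·(1/10) + (10)·(1/5) = 81/10.
The best pure response is target 2 with expected payoff 46/5.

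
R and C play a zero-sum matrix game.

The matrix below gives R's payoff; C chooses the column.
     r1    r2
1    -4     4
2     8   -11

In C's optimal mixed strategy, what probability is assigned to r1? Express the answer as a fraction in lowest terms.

5/9

Row minima are -4 and -11, so R's maximin is -4; column maxima are 8 and 4, so C's minimax is 4. These differ, so the equilibrium is in mixed strategies.
Let C play r1 with probability q. R is indifferent when −4q + 4(1−q) = 8q − 11(1−q), giving q = 5/9.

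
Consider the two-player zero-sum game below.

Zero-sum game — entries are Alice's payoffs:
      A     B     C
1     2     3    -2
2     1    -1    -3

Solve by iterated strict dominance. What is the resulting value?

Row 2 is strictly dominated by row 1 (2>1, 3>-1, -2>-3); eliminate 2.
Column B is strictly dominated by A for Bob (2<3); eliminate B.
Column A is strictly dominated by C for Bob (-2<2); eliminate A.
Only (1, C) remains, with payoff -2.

-2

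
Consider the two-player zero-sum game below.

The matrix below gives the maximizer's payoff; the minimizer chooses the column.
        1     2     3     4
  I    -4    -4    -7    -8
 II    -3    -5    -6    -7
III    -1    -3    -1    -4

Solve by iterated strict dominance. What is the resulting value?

Column 2 is strictly dominated by 4 for the minimizer (-8<-4, -7<-5, -4<-3); eliminate 2.
Column 1 is strictly dominated by 4 for the minimizer (-8<-4, -7<-3, -4<-1); eliminate 1.
Column 3 is strictly dominated by 4 for the minimizer (-8<-7, -7<-6, -4<-1); eliminate 3.
Row II is strictly dominated by row III (-4>-7); eliminate II.
Row I is strictly dominated by row III (-4>-8); eliminate I.
Only (III, 4) remains, with payoff -4.

-4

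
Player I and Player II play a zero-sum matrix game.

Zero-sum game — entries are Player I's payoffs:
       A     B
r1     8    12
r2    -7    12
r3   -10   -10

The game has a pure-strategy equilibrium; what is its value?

Row minima: 8, -7, -10 → Player I's maximin is 8.
Column maxima: 8, 12 → Player II's minimax is 8.
They coincide at (r1, A), so the value is 8.

8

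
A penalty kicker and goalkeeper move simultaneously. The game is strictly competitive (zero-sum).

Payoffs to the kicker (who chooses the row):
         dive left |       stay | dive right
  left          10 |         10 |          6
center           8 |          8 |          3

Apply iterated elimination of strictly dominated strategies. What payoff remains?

6

Row center is strictly dominated by row left (10>8, 10>8, 6>3); eliminate center.
Column dive left is strictly dominated by dive right for the goalkeeper (6<10); eliminate dive left.
Column stay is strictly dominated by dive right for the goalkeeper (6<10); eliminate stay.
Only (left, dive right) remains, with payoff 6.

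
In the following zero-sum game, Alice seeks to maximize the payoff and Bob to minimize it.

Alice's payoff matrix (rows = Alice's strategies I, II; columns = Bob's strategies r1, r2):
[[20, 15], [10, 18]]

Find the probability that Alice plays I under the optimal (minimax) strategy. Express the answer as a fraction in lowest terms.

8/13

Row minima are 15 and 10, so Alice's maximin is 15; column maxima are 20 and 18, so Bob's minimax is 18. These differ, so the equilibrium is in mixed strategies.
Let Alice play I with probability p. Bob is indifferent when 20p + 10(1−p) = 15p + 18(1−p), giving p = 8/13.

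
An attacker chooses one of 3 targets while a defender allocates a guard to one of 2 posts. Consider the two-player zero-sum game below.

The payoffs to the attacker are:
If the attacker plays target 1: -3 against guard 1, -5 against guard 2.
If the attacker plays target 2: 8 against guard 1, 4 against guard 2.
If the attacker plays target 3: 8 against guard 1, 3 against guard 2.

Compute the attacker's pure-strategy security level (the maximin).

4

The worst-case payoff for each row is target 1: -5, target 2: 4, target 3: 3.
The best of these is 4.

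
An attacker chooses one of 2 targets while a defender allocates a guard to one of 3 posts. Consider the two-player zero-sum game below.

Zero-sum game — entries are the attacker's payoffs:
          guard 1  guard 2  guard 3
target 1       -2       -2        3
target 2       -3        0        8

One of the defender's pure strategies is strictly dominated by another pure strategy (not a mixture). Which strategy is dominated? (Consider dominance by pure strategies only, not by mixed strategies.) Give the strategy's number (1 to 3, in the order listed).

3

The defender prefers columns that give the attacker less. Compare guard 3 with guard 1: -2 < 3, -3 < 8.
So guard 1 strictly dominates guard 3 for the defender; guard 3 is strictly dominated.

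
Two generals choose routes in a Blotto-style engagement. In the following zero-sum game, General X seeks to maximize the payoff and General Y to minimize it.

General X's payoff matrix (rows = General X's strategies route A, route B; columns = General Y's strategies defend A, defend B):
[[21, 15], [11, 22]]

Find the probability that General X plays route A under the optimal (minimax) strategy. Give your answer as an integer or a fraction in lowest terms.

Row minima are 15 and 11, so General X's maximin is 15; column maxima are 21 and 22, so General Y's minimax is 21. These differ, so the equilibrium is in mixed strategies.
Let General X play route A with probability p. General Y is indifferent when 21p + 11(1−p) = 15p + 22(1−p), giving p = 11/17.

11/17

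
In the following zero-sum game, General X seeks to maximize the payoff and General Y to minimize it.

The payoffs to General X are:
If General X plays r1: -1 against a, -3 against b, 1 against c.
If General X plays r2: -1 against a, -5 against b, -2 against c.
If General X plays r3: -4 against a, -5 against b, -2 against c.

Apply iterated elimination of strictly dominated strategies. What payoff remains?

Row r3 is strictly dominated by row r1 (-1>-4, -3>-5, 1>-2); eliminate r3.
Column a is strictly dominated by b for General Y (-3<-1, -5<-1); eliminate a.
Column c is strictly dominated by b for General Y (-3<1, -5<-2); eliminate c.
Row r2 is strictly dominated by row r1 (-3>-5); eliminate r2.
Only (r1, b) remains, with payoff -3.

-3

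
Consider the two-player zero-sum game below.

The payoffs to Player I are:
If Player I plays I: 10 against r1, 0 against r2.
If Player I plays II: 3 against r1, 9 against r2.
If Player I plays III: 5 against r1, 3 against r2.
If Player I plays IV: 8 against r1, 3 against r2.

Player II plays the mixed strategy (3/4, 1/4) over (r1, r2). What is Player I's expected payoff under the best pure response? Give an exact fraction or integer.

I: (10)·(3/4) + (0)·(1/4) = 15/2.
II: (3)·(3/4) + (9)·(1/4) = 9/2.
III: (5)·(3/4) + (3)·(1/4) = 9/2.
IV: (8)·(3/4) + (3)·(1/4) = 27/4.
The best pure response is I with expected payoff 15/2.

15/2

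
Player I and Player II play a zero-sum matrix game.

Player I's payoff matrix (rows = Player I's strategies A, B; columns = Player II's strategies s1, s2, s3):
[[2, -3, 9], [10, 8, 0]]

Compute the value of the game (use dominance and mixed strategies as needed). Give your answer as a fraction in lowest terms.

Column s1 is strictly dominated by s2 for Player II (it gives Player I more in every row).
The remaining 2×2 game on (A, B) × (s2, s3) has no saddle point. Let Player I play A with probability p; indifference gives −3p + 8(1−p) = 9p, so p = 2/5.
Similarly Player II's optimal q on s2 is 9/20, and the value is -3·(9/20) + (9)·(11/20) = 18/5.

18/5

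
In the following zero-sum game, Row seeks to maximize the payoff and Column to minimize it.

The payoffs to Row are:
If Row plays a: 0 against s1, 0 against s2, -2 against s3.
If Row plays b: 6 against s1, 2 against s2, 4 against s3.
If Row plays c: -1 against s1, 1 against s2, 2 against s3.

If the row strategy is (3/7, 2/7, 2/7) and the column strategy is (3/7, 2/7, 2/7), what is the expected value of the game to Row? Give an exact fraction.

Against (3/7, 2/7, 2/7), each row's expected payoff is a: -4/7; b: 30/7; c: 3/7.
Taking the (3/7, 2/7, 2/7)-weighted average: (3/7)·(-4/7) + (2/7)·(30/7) + (2/7)·(3/7) = 54/49.

54/49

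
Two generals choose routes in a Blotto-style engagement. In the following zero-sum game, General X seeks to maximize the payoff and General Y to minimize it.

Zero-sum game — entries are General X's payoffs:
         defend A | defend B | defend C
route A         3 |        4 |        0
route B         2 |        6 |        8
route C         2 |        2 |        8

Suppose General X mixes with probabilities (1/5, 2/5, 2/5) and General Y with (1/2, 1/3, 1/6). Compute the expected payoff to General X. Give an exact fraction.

7/2

Against (1/2, 1/3, 1/6), each row's expected payoff is route A: 17/6; route B: 13/3; route C: 3.
Taking the (1/5, 2/5, 2/5)-weighted average: (1/5)·(17/6) + (2/5)·(13/3) + (2/5)·(3) = 7/2.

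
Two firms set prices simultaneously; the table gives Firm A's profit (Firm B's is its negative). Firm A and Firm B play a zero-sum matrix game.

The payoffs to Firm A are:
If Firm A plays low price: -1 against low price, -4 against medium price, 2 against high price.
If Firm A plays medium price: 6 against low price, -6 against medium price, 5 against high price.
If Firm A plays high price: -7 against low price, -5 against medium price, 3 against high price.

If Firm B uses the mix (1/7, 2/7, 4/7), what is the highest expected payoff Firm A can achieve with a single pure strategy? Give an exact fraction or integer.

2

low price: (-1)·(1/7) + (-4)·(2/7) + (2)·(4/7) = -1/7.
medium price: (6)·(1/7) + (-6)·(2/7) + (5)·(4/7) = 2.
high price: (-7)·(1/7) + (-5)·(2/7) + (3)·(4/7) = -5/7.
The best pure response is medium price with expected payoff 2.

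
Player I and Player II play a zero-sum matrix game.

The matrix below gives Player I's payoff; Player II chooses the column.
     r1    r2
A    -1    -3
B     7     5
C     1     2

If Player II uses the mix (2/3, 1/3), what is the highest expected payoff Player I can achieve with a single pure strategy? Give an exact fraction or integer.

A: (-1)·(2/3) + (-3)·(1/3) = -5/3.
B: (7)·(2/3) + (5)·(1/3) = 19/3.
C: (1)·(2/3) + (2)·(1/3) = 4/3.
The best pure response is B with expected payoff 19/3.

19/3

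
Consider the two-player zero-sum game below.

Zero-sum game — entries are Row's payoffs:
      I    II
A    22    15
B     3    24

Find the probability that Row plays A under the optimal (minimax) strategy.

Row minima are 15 and 3, so Row's maximin is 15; column maxima are 22 and 24, so Column's minimax is 22. These differ, so the equilibrium is in mixed strategies.
Let Row play A with probability p. Column is indifferent when 22p + 3(1−p) = 15p + 24(1−p), giving p = 3/4.

3/4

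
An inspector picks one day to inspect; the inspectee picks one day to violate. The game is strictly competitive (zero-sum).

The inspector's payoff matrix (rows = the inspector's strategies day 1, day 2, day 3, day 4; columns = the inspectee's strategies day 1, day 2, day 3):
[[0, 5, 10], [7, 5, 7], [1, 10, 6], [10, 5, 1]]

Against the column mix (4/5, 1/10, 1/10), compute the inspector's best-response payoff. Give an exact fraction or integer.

day 1: (0)·(4/5) + (5)·(1/10) + (10)·(1/10) = 3/2.
day 2: (7)·(4/5) + (5)·(1/10) + (7)·(1/10) = 34/5.
day 3: (1)·(4/5) + (10)·(1/10) + (6)·(1/10) = 12/5.
day 4: (10)·(4/5) + (5)·(1/10) + (1)·(1/10) = 43/5.
The best pure response is day 4 with expected payoff 43/5.

43/5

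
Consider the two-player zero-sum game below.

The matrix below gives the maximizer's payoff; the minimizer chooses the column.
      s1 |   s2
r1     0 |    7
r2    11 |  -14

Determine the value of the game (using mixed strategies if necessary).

Row minima are 0 and -14, so the maximizer's maximin is 0; column maxima are 11 and 7, so the minimizer's minimax is 7. These differ, so the equilibrium is in mixed strategies.
Let the maximizer play r1 with probability p. The minimizer is indifferent when 11(1−p) = 7p − 14(1−p), giving p = 25/32.
Let the minimizer play s1 with probability q. The maximizer is indifferent when 7(1−q) = 11q − 14(1−q), giving q = 21/32.
The value is 0·(21/32) + (7)·(11/32) = 77/32.

77/32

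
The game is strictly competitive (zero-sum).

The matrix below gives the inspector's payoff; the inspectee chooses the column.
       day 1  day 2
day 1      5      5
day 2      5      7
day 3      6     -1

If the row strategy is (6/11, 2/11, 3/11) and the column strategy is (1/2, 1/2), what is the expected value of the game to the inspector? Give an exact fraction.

Against (1/2, 1/2), each row's expected payoff is day 1: 5; day 2: 6; day 3: 5/2.
Taking the (6/11, 2/11, 3/11)-weighted average: (6/11)·(5) + (2/11)·(6) + (3/11)·(5/2) = 9/2.

9/2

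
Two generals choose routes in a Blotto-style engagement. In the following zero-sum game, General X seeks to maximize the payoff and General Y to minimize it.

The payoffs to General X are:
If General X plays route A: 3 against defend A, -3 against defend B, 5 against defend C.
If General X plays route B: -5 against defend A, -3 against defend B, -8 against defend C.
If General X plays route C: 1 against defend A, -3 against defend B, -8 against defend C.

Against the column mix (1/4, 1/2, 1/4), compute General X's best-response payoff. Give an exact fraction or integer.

route A: (3)·(1/4) + (-3)·(1/2) + (5)·(1/4) = 1/2.
route B: (-5)·(1/4) + (-3)·(1/2) + (-8)·(1/4) = -19/4.
route C: (1)·(1/4) + (-3)·(1/2) + (-8)·(1/4) = -13/4.
The best pure response is route A with expected payoff 1/2.

1/2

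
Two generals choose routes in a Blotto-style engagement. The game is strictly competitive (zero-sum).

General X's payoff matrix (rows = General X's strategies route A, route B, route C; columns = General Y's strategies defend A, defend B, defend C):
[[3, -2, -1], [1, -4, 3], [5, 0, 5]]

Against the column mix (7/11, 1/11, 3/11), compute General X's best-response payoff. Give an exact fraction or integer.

50/11

route A: (3)·(7/11) + (-2)·(1/11) + (-1)·(3/11) = 16/11.
route B: (1)·(7/11) + (-4)·(1/11) + (3)·(3/11) = 12/11.
route C: (5)·(7/11) + (0)·(1/11) + (5)·(3/11) = 50/11.
The best pure response is route C with expected payoff 50/11.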